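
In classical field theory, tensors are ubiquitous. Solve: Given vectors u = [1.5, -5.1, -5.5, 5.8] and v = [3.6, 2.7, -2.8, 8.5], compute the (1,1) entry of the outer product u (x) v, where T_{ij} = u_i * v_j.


The outer product entry T_{ij} = u_i * v_j.
We need i=1, j=1.
u_1 = 1.5, v_1 = 3.6
T_{1,1} = 1.5 * 3.6 = 5.4

5.4


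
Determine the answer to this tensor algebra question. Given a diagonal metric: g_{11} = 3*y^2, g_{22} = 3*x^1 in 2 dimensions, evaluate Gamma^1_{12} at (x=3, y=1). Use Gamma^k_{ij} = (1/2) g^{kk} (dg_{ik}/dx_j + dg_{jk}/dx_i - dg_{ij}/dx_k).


For a diagonal metric, Gamma^k_{ij} = (1/2) g^{kk} (dg_{ik}/dx_j + dg_{jk}/dx_i - dg_{ij}/dx_k).
The metric is diagonal, so g_{ab} = 0 for a != b.
At the given point: g_{11} = 3, g_{22} = 9
g^{11} = 1/3
dg_{11}/dx_2 = dg_{11}/dx_2 = 6
dg_{21}/dx_1 = 0 (off-diagonal)
dg_{12}/dx_1 = 0 (off-diagonal)
Numerator = 6 + 0 - 0 = 6
Gamma^1_{12} = 6 / (2 * 3) = 1

1


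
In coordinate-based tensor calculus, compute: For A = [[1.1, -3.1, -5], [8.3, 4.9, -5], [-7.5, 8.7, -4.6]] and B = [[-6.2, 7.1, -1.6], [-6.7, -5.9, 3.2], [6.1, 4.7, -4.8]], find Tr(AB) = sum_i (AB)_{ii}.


Tr(AB) = sum_i (AB)_{ii} where (AB)_{ii} = sum_k A_{ik} B_{ki}.
(AB)_{11} = 1.1*-6.2 + -3.1*-6.7 + -5*6.1 = -16.55
(AB)_{22} = 8.3*7.1 + 4.9*-5.9 + -5*4.7 = 6.52
(AB)_{33} = -7.5*-1.6 + 8.7*3.2 + -4.6*-4.8 = 61.92
Tr(AB) = -16.55 + 6.52 + 61.92 = 51.89

51.89


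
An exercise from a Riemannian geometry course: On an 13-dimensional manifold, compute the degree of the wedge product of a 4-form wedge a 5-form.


The degree of a wedge product is the sum of the degrees of the individual forms.
Degrees: 4, 5
Total degree = 4 + 5 = 9

9


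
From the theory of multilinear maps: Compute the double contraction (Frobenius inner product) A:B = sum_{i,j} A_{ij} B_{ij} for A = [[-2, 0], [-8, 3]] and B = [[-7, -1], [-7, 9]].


A:B = sum over all i,j of A_{ij} * B_{ij}.
Row 1: -2*-7=14, 0*-1=0 => row sum = 14
Row 2: -8*-7=56, 3*9=27 => row sum = 83
Total = 14 + 83 = 97

97


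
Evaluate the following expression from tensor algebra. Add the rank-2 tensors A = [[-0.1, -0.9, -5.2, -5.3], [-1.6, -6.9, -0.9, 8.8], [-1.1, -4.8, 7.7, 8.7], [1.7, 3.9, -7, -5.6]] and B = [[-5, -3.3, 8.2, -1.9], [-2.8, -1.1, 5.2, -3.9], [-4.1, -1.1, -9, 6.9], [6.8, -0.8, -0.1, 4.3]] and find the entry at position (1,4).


Tensor addition is component-wise: (A + B)_{ij} = A_{ij} + B_{ij}.
A_{14} = -5.3
B_{14} = -1.9
(A + B)_{14} = -5.3 + -1.9 = -7.2

-7.2


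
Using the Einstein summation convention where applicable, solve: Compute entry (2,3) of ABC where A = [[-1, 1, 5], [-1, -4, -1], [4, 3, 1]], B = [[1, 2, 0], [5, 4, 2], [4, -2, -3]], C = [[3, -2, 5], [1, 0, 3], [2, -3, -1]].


(ABC)_{23} = sum_m (AB)_{2m} C_{m3}. First compute row 2 of AB.
(AB)_{21} = -1*1 + -4*5 + -1*4 = -25
(AB)_{22} = -1*2 + -4*4 + -1*-2 = -16
(AB)_{23} = -1*0 + -4*2 + -1*-3 = -5
Now contract with column 3 of C:
(AB)_{21} * C_{13} = -25 * 5 = -125
(AB)_{22} * C_{23} = -16 * 3 = -48
(AB)_{23} * C_{33} = -5 * -1 = 5
(ABC)_{23} = -125 + -48 + 5 = -168

-168


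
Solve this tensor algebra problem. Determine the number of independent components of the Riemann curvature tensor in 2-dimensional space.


The Riemann tensor in d dimensions has d^2(d^2 - 1)/12 independent components.
d = 2, so d^2 = 4
d^2 - 1 = 3
d^2(d^2 - 1) = 4 * 3 = 12
Divide by 12: 12 / 12 = 1

1


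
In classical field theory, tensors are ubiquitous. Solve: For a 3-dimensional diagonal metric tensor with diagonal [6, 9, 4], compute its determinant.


For a diagonal metric, the determinant is the product of diagonal entries.
Diagonal entries: 6, 9, 4
det(g) = 6 * 9 * 4 = 216

216


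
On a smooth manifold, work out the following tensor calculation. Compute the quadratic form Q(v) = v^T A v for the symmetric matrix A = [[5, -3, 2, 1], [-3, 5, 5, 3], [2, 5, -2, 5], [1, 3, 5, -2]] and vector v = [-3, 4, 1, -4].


First compute Av:
(Av)_1 = 5*-3 + -3*4 + 2*1 + 1*-4 = -29
(Av)_2 = -3*-3 + 5*4 + 5*1 + 3*-4 = 22
(Av)_3 = 2*-3 + 5*4 + -2*1 + 5*-4 = -8
(Av)_4 = 1*-3 + 3*4 + 5*1 + -2*-4 = 22
Av = [-29, 22, -8, 22]
Then v^T (Av) = -3*-29 + 4*22 + 1*-8 + -4*22
= 87 + 88 + -8 + -88 = 79

79


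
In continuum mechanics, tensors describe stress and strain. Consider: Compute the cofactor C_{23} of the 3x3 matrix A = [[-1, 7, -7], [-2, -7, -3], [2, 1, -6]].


To find cofactor C_{23}, delete row 2 and column 3.
The resulting 2x2 submatrix is: [[-1, 7], [2, 1]]
Minor M_{23} = -1*1 - 7*2
  = -1 - 14 = -15
Sign = (-1)^(2+3) = (-1)^5 = -1
Cofactor C_{23} = -1 * -15 = 15

15


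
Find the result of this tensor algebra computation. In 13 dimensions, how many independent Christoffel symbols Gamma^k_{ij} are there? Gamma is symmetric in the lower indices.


Christoffel symbols Gamma^k_{ij} are symmetric in i,j, so there are d * d(d+1)/2 independent symbols.
d = 13
d(d+1)/2 = 13 * 14 / 2 = 91
Total = 13 * 91 = 1183

1183


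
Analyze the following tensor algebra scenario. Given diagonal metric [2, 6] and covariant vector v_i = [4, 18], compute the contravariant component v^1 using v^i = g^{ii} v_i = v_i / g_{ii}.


To raise an index with a diagonal metric: v^i = v_i / g_{ii}.
For index 1: v_1 = 4, g_{11} = 2
v^1 = 4 / 2 = 2

2


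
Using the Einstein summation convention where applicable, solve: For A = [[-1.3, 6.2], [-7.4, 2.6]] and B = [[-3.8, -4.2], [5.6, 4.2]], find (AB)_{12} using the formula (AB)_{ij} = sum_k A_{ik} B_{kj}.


(AB)_{ij} = sum_k A_{ik} B_{kj}.
For i=1, j=2:
A_{11} * B_{12} = -1.3 * -4.2 = 5.46
A_{12} * B_{22} = 6.2 * 4.2 = 26.04
Sum = 5.46 + 26.04 = 31.5

31.5


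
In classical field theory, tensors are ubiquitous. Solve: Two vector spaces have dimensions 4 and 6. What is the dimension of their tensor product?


The dimension of a tensor product is the product of dimensions.
dim(V) = 4, dim(W) = 6
dim(V (x) W) = 4 * 6 = 24

24


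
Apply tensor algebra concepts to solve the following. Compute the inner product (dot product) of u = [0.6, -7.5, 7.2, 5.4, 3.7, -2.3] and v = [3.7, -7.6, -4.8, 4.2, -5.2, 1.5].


The inner product u . v = sum of u_i * v_i.
Term-by-term: 0.6 * 3.7, -7.5 * -7.6, 7.2 * -4.8, 5.4 * 4.2, 3.7 * -5.2, -2.3 * 1.5
Products: 2.22, 57, -34.56, 22.68, -19.24, -3.45
Sum = 2.22 + 57 + -34.56 + 22.68 + -19.24 + -3.45 = 24.65

24.65


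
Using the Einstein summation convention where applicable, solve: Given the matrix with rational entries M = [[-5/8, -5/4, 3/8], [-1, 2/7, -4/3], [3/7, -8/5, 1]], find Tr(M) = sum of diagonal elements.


The trace is the sum of diagonal entries.
Diagonal: M[1,1] = -5/8, M[2,2] = 2/7, M[3,3] = 1
Tr(M) = -5/8 + 2/7 + 1
Computing step by step:
After adding M[1,1]: -5/8
After adding M[2,2]: -19/56
After adding M[3,3]: 37/56
Tr(M) = 37/56

37/56


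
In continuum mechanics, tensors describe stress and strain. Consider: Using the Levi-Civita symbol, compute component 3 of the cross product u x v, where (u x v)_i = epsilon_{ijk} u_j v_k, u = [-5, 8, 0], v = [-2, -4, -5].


(u x v)_3 = sum_{j,k} epsilon_{3jk} u_j v_k. Only permutations of (1,2,3) contribute; the two non-zero terms are:
eps_{312} u_1 v_2 = 1 * -5 * -4 = 20
eps_{321} u_2 v_1 = -1 * 8 * -2 = 16
(u x v)_3 = 36

36


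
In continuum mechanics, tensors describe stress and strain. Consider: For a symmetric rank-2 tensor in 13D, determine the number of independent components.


A symmetric rank-2 tensor in d dimensions has d(d+1)/2 independent components.
d = 13
d(d+1)/2 = 13 * 14 / 2 = 182 / 2 = 91

91


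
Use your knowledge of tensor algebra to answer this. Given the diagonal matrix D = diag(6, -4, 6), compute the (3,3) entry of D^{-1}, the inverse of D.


For a diagonal matrix, the inverse has entries (D^{-1})_{ii} = 1/d_{ii}.
The diagonal entries are: d_{11} = 6, d_{22} = -4, d_{33} = 6
We need (D^{-1})_{33} = 1/d_{33} = 1/6 = 1/6

1/6


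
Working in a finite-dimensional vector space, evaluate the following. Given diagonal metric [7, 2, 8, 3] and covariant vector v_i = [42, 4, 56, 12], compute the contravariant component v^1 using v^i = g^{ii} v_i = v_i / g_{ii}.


To raise an index with a diagonal metric: v^i = v_i / g_{ii}.
For index 1: v_1 = 42, g_{11} = 7
v^1 = 42 / 7 = 6

6


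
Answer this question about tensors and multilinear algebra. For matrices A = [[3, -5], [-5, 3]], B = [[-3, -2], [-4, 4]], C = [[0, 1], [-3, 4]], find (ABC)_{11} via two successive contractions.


(ABC)_{11} = sum_m (AB)_{1m} C_{m1}. First compute row 1 of AB.
(AB)_{11} = 3*-3 + -5*-4 = 11
(AB)_{12} = 3*-2 + -5*4 = -26
Now contract with column 1 of C:
(AB)_{11} * C_{11} = 11 * 0 = 0
(AB)_{12} * C_{21} = -26 * -3 = 78
(ABC)_{11} = 0 + 78 = 78

78


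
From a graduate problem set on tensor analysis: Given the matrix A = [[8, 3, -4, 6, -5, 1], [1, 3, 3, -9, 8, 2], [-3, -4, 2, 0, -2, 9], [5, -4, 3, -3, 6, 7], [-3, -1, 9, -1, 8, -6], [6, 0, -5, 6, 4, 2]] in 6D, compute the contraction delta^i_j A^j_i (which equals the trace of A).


The contraction (trace) of a rank-2 tensor is the sum of its diagonal elements.
Diagonal entries: A[1,1] = 8, A[2,2] = 3, A[3,3] = 2, A[4,4] = -3, A[5,5] = 8, A[6,6] = 2
Tr(A) = 8 + 3 + 2 + -3 + 8 + 2 = 20

20


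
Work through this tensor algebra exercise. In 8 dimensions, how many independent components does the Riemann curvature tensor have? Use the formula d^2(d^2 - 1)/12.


The Riemann tensor in d dimensions has d^2(d^2 - 1)/12 independent components.
d = 8, so d^2 = 64
d^2 - 1 = 63
d^2(d^2 - 1) = 64 * 63 = 4032
Divide by 12: 4032 / 12 = 336

336


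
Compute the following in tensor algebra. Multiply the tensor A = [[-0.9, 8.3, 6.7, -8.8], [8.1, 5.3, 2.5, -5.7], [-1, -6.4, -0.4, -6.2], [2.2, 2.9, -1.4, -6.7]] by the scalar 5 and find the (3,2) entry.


Scalar multiplication: (cA)_{ij} = c * A_{ij}.
c = 5
A_{32} = -6.4
(cA)_{32} = 5 * -6.4 = -32

-32


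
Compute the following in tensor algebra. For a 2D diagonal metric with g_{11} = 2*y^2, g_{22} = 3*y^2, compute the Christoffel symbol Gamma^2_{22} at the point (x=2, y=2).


For a diagonal metric, Gamma^k_{ij} = (1/2) g^{kk} (dg_{ik}/dx_j + dg_{jk}/dx_i - dg_{ij}/dx_k).
The metric is diagonal, so g_{ab} = 0 for a != b.
At the given point: g_{11} = 8, g_{22} = 12
g^{22} = 1/12
dg_{22}/dx_2 = dg_{22}/dx_2 = 12
dg_{22}/dx_2 = dg_{22}/dx_2 = 12
dg_{22}/dx_2 = dg_{22}/dx_2 = 12
Numerator = 12 + 12 - 12 = 12
Gamma^2_{22} = 12 / (2 * 12) = 1/2

1/2


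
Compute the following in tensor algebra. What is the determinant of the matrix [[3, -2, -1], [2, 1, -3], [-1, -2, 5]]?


Expanding along the first row, det(A) = a11*M_11 - a12*M_12 + a13*M_13, where M_1j is the (1,j) minor.
Minor M_11 = 1*5 - -3*-2 = -1
Minor M_12 = 2*5 - -3*-1 = 7
Minor M_13 = 2*-2 - 1*-1 = -3
det = 3*(-1) - -2*(7) + -1*(-3)
    = -3 - -14 + 3
    = 14

14


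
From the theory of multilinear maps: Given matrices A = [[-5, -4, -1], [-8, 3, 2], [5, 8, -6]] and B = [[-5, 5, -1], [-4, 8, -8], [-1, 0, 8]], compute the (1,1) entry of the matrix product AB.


(AB)_{ij} = sum_k A_{ik} B_{kj}.
For i=1, j=1:
A_{11} * B_{11} = -5 * -5 = 25
A_{12} * B_{21} = -4 * -4 = 16
A_{13} * B_{31} = -1 * -1 = 1
Sum = 25 + 16 + 1 = 42

42


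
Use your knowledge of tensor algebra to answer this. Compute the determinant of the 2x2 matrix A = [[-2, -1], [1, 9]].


For a 2x2 matrix [[a, b], [c, d]], det = a*d - b*c.
a = -2, b = -1, c = 1, d = 9
a*d = -2 * 9 = -18
b*c = -1 * 1 = -1
det = -18 - -1 = -17

-17


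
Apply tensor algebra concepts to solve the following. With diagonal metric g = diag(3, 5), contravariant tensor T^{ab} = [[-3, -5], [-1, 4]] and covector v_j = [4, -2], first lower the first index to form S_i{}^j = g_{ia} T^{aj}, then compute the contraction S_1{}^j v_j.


Step 1: lower the first index. For a diagonal metric, g_{ia} T^{aj} = g_{ii} T^{ij} (no sum on i).
g_{11} = 3
S_1{}^1 = 3 * T^{11} = 3 * -3 = -9
S_1{}^2 = 3 * T^{12} = 3 * -5 = -15
Step 2: contract S_1{}^j with v_j.
S_1{}^1 * v_1 = -9 * 4 = -36
S_1{}^2 * v_2 = -15 * -2 = 30
Result = -36 + 30 = -6

-6


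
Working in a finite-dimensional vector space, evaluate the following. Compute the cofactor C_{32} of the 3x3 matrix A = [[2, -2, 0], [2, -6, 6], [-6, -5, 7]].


To find cofactor C_{32}, delete row 3 and column 2.
The resulting 2x2 submatrix is: [[2, 0], [2, 6]]
Minor M_{32} = 2*6 - 0*2
  = 12 - 0 = 12
Sign = (-1)^(3+2) = (-1)^5 = -1
Cofactor C_{32} = -1 * 12 = -12

-12


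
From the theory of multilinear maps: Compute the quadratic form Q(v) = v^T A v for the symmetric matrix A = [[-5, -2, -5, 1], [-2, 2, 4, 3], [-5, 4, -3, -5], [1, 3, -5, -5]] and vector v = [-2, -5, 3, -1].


First compute Av:
(Av)_1 = -5*-2 + -2*-5 + -5*3 + 1*-1 = 4
(Av)_2 = -2*-2 + 2*-5 + 4*3 + 3*-1 = 3
(Av)_3 = -5*-2 + 4*-5 + -3*3 + -5*-1 = -14
(Av)_4 = 1*-2 + 3*-5 + -5*3 + -5*-1 = -27
Av = [4, 3, -14, -27]
Then v^T (Av) = -2*4 + -5*3 + 3*-14 + -1*-27
= -8 + -15 + -42 + 27 = -38

-38


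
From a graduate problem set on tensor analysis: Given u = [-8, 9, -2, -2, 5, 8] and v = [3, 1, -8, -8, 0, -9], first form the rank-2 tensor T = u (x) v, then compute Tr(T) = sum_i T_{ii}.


The outer product gives T_{ij} = u_i v_j.
The trace (contraction) is Tr(T) = sum_i T_{ii} = sum_i u_i v_i.
Diagonal entries:
T_{11} = u_1 * v_1 = -8 * 3 = -24
T_{22} = u_2 * v_2 = 9 * 1 = 9
T_{33} = u_3 * v_3 = -2 * -8 = 16
T_{44} = u_4 * v_4 = -2 * -8 = 16
T_{55} = u_5 * v_5 = 5 * 0 = 0
T_{66} = u_6 * v_6 = 8 * -9 = -72
Tr(T) = -24 + 9 + 16 + 16 + 0 + -72 = -55

-55


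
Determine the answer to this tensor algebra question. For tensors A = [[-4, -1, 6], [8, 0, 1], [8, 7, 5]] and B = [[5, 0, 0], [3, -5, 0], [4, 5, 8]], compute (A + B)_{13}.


Tensor addition is component-wise: (A + B)_{ij} = A_{ij} + B_{ij}.
A_{13} = 6
B_{13} = 0
(A + B)_{13} = 6 + 0 = 6

6


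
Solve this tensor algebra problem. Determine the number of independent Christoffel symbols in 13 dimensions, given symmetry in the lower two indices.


Christoffel symbols Gamma^k_{ij} are symmetric in i,j, so there are d * d(d+1)/2 independent symbols.
d = 13
d(d+1)/2 = 13 * 14 / 2 = 91
Total = 13 * 91 = 1183

1183


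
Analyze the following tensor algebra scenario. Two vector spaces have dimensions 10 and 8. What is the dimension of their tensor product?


The dimension of a tensor product is the product of dimensions.
dim(V) = 10, dim(W) = 8
dim(V (x) W) = 10 * 8 = 80

80


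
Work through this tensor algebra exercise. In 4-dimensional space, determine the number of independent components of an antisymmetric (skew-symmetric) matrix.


An antisymmetric rank-2 tensor satisfies A_{ij} = -A_{ji}, so diagonal entries are zero.
The independent components are the upper-triangular entries: C(n, 2) = n(n-1)/2.
n = 4
C(4, 2) = 4 * 3 / 2 = 12 / 2 = 6

6


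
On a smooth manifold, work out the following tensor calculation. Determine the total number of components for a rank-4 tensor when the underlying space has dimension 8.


The number of components of a rank-r tensor in d dimensions is d^r.
Here d = 8 and r = 4.
8^4 = 4096

4096


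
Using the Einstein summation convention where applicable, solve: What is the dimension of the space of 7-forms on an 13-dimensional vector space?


The dimension of the space of p-forms on an n-dimensional space is C(n, p).
n = 13, p = 7
C(13, 7) = 13! / (7! * 6!) = 1716

1716


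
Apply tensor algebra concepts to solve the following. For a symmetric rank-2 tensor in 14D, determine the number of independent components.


A symmetric rank-2 tensor in d dimensions has d(d+1)/2 independent components.
d = 14
d(d+1)/2 = 14 * 15 / 2 = 210 / 2 = 105

105


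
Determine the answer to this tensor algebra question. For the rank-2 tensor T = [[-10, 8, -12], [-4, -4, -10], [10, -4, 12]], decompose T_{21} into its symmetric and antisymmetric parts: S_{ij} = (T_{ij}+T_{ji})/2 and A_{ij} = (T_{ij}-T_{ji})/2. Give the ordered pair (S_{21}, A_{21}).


T_{21} = -4
T_{12} = 8
S_{21} = (-4 + 8)/2 = 4/2 = 2
A_{21} = (-4 - 8)/2 = -12/2 = -6
Check: S + A = 2 + -6 = -4 = T_{21}.

(2, -6)


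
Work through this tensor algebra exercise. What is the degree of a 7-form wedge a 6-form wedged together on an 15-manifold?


The degree of a wedge product is the sum of the degrees of the individual forms.
Degrees: 7, 6
Total degree = 7 + 6 = 13

13


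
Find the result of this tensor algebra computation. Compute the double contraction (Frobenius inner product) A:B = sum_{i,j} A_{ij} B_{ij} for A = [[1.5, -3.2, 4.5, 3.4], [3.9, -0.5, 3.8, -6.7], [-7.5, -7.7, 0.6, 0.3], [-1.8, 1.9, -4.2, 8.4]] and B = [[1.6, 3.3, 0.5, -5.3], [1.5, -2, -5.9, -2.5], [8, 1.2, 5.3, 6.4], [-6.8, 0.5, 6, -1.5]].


A:B = sum over all i,j of A_{ij} * B_{ij}.
Row 1: 1.5*1.6=2.4, -3.2*3.3=-10.56, 4.5*0.5=2.25, 3.4*-5.3=-18.02 => row sum = -23.93
Row 2: 3.9*1.5=5.85, -0.5*-2=1, 3.8*-5.9=-22.42, -6.7*-2.5=16.75 => row sum = 1.18
Row 3: -7.5*8=-60, -7.7*1.2=-9.24, 0.6*5.3=3.18, 0.3*6.4=1.92 => row sum = -64.14
Row 4: -1.8*-6.8=12.24, 1.9*0.5=0.95, -4.2*6=-25.2, 8.4*-1.5=-12.6 => row sum = -24.61
Total = -23.93 + 1.18 + -64.14 + -24.61 = -111.5

-111.5


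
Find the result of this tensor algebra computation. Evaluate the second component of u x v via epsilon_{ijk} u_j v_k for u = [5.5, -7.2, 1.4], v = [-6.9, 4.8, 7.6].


(u x v)_2 = sum_{j,k} epsilon_{2jk} u_j v_k. Only permutations of (1,2,3) contribute; the two non-zero terms are:
eps_{213} u_1 v_3 = -1 * 5.5 * 7.6 = -41.8
eps_{231} u_3 v_1 = 1 * 1.4 * -6.9 = -9.66
(u x v)_2 = -51.46

-51.46


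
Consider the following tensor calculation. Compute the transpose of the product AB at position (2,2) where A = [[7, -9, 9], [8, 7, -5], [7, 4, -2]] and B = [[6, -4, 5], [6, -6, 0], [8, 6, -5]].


(AB)^T_{ij} = (AB)_{ji} = sum_k A_{jk} B_{ki}.
For i=2, j=2 we need (AB)_{22}:
A_{21} * B_{12} = 8 * -4 = -32
A_{22} * B_{22} = 7 * -6 = -42
A_{23} * B_{32} = -5 * 6 = -30
Sum = -32 + -42 + -30 = -104

-104


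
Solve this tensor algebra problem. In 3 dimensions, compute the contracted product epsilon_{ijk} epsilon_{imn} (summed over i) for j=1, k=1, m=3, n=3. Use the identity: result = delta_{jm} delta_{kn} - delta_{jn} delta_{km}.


Using the identity: epsilon_{ijk} epsilon_{imn} = delta_{jm} delta_{kn} - delta_{jn} delta_{km}.
delta_{13} = 0
delta_{13} = 0
delta_{13} = 0
delta_{13} = 0
Result = 0 * 0 - 0 * 0 = 0 - 0 = 0

0


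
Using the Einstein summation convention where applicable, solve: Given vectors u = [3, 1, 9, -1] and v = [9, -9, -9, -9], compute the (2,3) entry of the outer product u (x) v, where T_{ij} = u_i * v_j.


The outer product entry T_{ij} = u_i * v_j.
We need i=2, j=3.
u_2 = 1, v_3 = -9
T_{2,3} = 1 * -9 = -9

-9


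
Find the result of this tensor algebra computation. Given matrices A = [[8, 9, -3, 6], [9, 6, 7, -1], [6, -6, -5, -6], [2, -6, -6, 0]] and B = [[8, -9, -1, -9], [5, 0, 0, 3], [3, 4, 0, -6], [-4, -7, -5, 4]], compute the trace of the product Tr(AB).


Tr(AB) = sum_i (AB)_{ii} where (AB)_{ii} = sum_k A_{ik} B_{ki}.
(AB)_{11} = 8*8 + 9*5 + -3*3 + 6*-4 = 76
(AB)_{22} = 9*-9 + 6*0 + 7*4 + -1*-7 = -46
(AB)_{33} = 6*-1 + -6*0 + -5*0 + -6*-5 = 24
(AB)_{44} = 2*-9 + -6*3 + -6*-6 + 0*4 = 0
Tr(AB) = 76 + -46 + 24 + 0 = 54

54


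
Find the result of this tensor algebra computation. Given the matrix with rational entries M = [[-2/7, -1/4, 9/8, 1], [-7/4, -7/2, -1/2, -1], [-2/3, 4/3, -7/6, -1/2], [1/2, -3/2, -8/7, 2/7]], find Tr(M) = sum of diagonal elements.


The trace is the sum of diagonal entries.
Diagonal: M[1,1] = -2/7, M[2,2] = -7/2, M[3,3] = -7/6, M[4,4] = 2/7
Tr(M) = -2/7 + -7/2 + -7/6 + 2/7
Computing step by step:
After adding M[1,1]: -2/7
After adding M[2,2]: -53/14
After adding M[3,3]: -104/21
After adding M[4,4]: -14/3
Tr(M) = -14/3

-14/3


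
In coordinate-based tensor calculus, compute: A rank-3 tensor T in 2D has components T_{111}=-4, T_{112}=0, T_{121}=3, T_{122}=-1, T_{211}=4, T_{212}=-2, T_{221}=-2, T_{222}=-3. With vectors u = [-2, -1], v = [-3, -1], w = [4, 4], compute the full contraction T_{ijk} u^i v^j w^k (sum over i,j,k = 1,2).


S = sum over i,j,k of T_{ijk} u_i v_j w_k. Expanding all 8 terms:
T_{111}*u_1*v_1*w_1 = -4*-2*-3*4 = -96  (running total: -96)
T_{112}*u_1*v_1*w_2 = 0*-2*-3*4 = 0  (running total: -96)
T_{121}*u_1*v_2*w_1 = 3*-2*-1*4 = 24  (running total: -72)
T_{122}*u_1*v_2*w_2 = -1*-2*-1*4 = -8  (running total: -80)
T_{211}*u_2*v_1*w_1 = 4*-1*-3*4 = 48  (running total: -32)
T_{212}*u_2*v_1*w_2 = -2*-1*-3*4 = -24  (running total: -56)
T_{221}*u_2*v_2*w_1 = -2*-1*-1*4 = -8  (running total: -64)
T_{222}*u_2*v_2*w_2 = -3*-1*-1*4 = -12  (running total: -76)
S = -76

-76


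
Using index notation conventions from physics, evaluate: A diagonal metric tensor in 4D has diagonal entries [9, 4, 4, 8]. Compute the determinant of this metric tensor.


For a diagonal metric, the determinant is the product of diagonal entries.
Diagonal entries: 9, 4, 4, 8
det(g) = 9 * 4 * 4 * 8 = 1152

1152


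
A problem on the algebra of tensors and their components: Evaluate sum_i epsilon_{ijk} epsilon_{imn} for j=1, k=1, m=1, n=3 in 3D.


Using the identity: epsilon_{ijk} epsilon_{imn} = delta_{jm} delta_{kn} - delta_{jn} delta_{km}.
delta_{11} = 1
delta_{13} = 0
delta_{13} = 0
delta_{11} = 1
Result = 1 * 0 - 0 * 1 = 0 - 0 = 0

0


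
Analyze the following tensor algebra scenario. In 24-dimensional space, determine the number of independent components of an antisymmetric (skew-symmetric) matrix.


An antisymmetric rank-2 tensor satisfies A_{ij} = -A_{ji}, so diagonal entries are zero.
The independent components are the upper-triangular entries: C(n, 2) = n(n-1)/2.
n = 24
C(24, 2) = 24 * 23 / 2 = 552 / 2 = 276

276


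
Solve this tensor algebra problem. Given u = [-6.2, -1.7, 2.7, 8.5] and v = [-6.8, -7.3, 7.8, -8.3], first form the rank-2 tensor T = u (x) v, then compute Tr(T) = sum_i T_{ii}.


The outer product gives T_{ij} = u_i v_j.
The trace (contraction) is Tr(T) = sum_i T_{ii} = sum_i u_i v_i.
Diagonal entries:
T_{11} = u_1 * v_1 = -6.2 * -6.8 = 42.16
T_{22} = u_2 * v_2 = -1.7 * -7.3 = 12.41
T_{33} = u_3 * v_3 = 2.7 * 7.8 = 21.06
T_{44} = u_4 * v_4 = 8.5 * -8.3 = -70.55
Tr(T) = 42.16 + 12.41 + 21.06 + -70.55 = 5.08

5.08


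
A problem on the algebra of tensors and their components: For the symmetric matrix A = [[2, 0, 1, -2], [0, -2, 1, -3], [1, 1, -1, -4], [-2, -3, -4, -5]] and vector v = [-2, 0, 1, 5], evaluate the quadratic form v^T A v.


First compute Av:
(Av)_1 = 2*-2 + 0*0 + 1*1 + -2*5 = -13
(Av)_2 = 0*-2 + -2*0 + 1*1 + -3*5 = -14
(Av)_3 = 1*-2 + 1*0 + -1*1 + -4*5 = -23
(Av)_4 = -2*-2 + -3*0 + -4*1 + -5*5 = -25
Av = [-13, -14, -23, -25]
Then v^T (Av) = -2*-13 + 0*-14 + 1*-23 + 5*-25
= 26 + 0 + -23 + -125 = -122

-122


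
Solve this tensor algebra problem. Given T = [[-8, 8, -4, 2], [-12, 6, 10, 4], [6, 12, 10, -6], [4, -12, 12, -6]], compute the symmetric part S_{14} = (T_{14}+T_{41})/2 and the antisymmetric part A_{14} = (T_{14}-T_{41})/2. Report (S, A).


T_{14} = 2
T_{41} = 4
S_{14} = (2 + 4)/2 = 6/2 = 3
A_{14} = (2 - 4)/2 = -2/2 = -1
Check: S + A = 3 + -1 = 2 = T_{14}.

(3, -1)


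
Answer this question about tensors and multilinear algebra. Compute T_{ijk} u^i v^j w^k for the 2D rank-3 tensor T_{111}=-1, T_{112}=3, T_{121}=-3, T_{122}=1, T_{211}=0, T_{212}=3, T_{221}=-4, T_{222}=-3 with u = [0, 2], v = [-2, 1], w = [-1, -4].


S = sum over i,j,k of T_{ijk} u_i v_j w_k. Expanding all 8 terms:
T_{111}*u_1*v_1*w_1 = -1*0*-2*-1 = 0  (running total: 0)
T_{112}*u_1*v_1*w_2 = 3*0*-2*-4 = 0  (running total: 0)
T_{121}*u_1*v_2*w_1 = -3*0*1*-1 = 0  (running total: 0)
T_{122}*u_1*v_2*w_2 = 1*0*1*-4 = 0  (running total: 0)
T_{211}*u_2*v_1*w_1 = 0*2*-2*-1 = 0  (running total: 0)
T_{212}*u_2*v_1*w_2 = 3*2*-2*-4 = 48  (running total: 48)
T_{221}*u_2*v_2*w_1 = -4*2*1*-1 = 8  (running total: 56)
T_{222}*u_2*v_2*w_2 = -3*2*1*-4 = 24  (running total: 80)
S = 80

80


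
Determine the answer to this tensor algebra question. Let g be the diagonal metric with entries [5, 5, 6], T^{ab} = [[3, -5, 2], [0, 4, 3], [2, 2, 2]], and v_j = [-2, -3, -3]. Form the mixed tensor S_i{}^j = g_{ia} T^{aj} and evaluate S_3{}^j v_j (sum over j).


Step 1: lower the first index. For a diagonal metric, g_{ia} T^{aj} = g_{ii} T^{ij} (no sum on i).
g_{33} = 6
S_3{}^1 = 6 * T^{31} = 6 * 2 = 12
S_3{}^2 = 6 * T^{32} = 6 * 2 = 12
S_3{}^3 = 6 * T^{33} = 6 * 2 = 12
Step 2: contract S_3{}^j with v_j.
S_3{}^1 * v_1 = 12 * -2 = -24
S_3{}^2 * v_2 = 12 * -3 = -36
S_3{}^3 * v_3 = 12 * -3 = -36
Result = -24 + -36 + -36 = -96

-96


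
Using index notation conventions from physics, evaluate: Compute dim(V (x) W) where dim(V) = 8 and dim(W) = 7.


The dimension of a tensor product is the product of dimensions.
dim(V) = 8, dim(W) = 7
dim(V (x) W) = 8 * 7 = 56

56


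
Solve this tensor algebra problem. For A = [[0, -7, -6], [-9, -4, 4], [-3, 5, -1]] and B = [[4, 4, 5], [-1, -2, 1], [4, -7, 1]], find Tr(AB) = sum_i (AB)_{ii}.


Tr(AB) = sum_i (AB)_{ii} where (AB)_{ii} = sum_k A_{ik} B_{ki}.
(AB)_{11} = 0*4 + -7*-1 + -6*4 = -17
(AB)_{22} = -9*4 + -4*-2 + 4*-7 = -56
(AB)_{33} = -3*5 + 5*1 + -1*1 = -11
Tr(AB) = -17 + -56 + -11 = -84

-84


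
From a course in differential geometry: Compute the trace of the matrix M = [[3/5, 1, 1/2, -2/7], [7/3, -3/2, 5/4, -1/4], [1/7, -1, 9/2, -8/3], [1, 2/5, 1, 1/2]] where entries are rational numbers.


The trace is the sum of diagonal entries.
Diagonal: M[1,1] = 3/5, M[2,2] = -3/2, M[3,3] = 9/2, M[4,4] = 1/2
Tr(M) = 3/5 + -3/2 + 9/2 + 1/2
Computing step by step:
After adding M[1,1]: 3/5
After adding M[2,2]: -9/10
After adding M[3,3]: 18/5
After adding M[4,4]: 41/10
Tr(M) = 41/10

41/10


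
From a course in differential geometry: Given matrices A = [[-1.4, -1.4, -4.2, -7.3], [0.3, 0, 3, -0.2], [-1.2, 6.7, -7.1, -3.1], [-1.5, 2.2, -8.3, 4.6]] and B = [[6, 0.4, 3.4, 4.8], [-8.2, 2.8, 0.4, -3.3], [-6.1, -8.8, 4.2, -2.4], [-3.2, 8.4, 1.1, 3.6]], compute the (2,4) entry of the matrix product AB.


(AB)_{ij} = sum_k A_{ik} B_{kj}.
For i=2, j=4:
A_{21} * B_{14} = 0.3 * 4.8 = 1.44
A_{22} * B_{24} = 0 * -3.3 = 0
A_{23} * B_{34} = 3 * -2.4 = -7.2
A_{24} * B_{44} = -0.2 * 3.6 = -0.72
Sum = 1.44 + 0 + -7.2 + -0.72 = -6.48

-6.48


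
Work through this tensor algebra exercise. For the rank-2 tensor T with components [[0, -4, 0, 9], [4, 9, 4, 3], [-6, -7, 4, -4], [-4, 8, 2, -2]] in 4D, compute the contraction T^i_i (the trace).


The contraction (trace) of a rank-2 tensor is the sum of its diagonal elements.
Diagonal entries: A[1,1] = 0, A[2,2] = 9, A[3,3] = 4, A[4,4] = -2
Tr(A) = 0 + 9 + 4 + -2 = 11

11


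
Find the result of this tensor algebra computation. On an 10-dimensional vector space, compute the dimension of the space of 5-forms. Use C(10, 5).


The dimension of the space of p-forms on an n-dimensional space is C(n, p).
n = 10, p = 5
C(10, 5) = 10! / (5! * 5!) = 252

252


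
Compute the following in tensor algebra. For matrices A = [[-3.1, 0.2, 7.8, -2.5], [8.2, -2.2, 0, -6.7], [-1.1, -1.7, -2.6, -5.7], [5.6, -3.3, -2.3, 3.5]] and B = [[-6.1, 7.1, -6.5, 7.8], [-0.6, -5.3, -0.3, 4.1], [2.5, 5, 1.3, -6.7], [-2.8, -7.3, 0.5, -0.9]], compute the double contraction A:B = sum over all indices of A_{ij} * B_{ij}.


A:B = sum over all i,j of A_{ij} * B_{ij}.
Row 1: -3.1*-6.1=18.91, 0.2*7.1=1.42, 7.8*-6.5=-50.7, -2.5*7.8=-19.5 => row sum = -49.87
Row 2: 8.2*-0.6=-4.92, -2.2*-5.3=11.66, 0*-0.3=0, -6.7*4.1=-27.47 => row sum = -20.73
Row 3: -1.1*2.5=-2.75, -1.7*5=-8.5, -2.6*1.3=-3.38, -5.7*-6.7=38.19 => row sum = 23.56
Row 4: 5.6*-2.8=-15.68, -3.3*-7.3=24.09, -2.3*0.5=-1.15, 3.5*-0.9=-3.15 => row sum = 4.11
Total = -49.87 + -20.73 + 23.56 + 4.11 = -42.93

-42.93


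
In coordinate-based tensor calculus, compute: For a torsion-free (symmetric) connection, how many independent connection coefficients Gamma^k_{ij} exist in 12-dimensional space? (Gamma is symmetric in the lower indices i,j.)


Christoffel symbols Gamma^k_{ij} are symmetric in i,j, so there are d * d(d+1)/2 independent symbols.
d = 12
d(d+1)/2 = 12 * 13 / 2 = 78
Total = 12 * 78 = 936

936


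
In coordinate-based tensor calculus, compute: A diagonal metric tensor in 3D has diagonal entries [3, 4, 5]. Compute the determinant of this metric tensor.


For a diagonal metric, the determinant is the product of diagonal entries.
Diagonal entries: 3, 4, 5
det(g) = 3 * 4 * 5 = 60

60


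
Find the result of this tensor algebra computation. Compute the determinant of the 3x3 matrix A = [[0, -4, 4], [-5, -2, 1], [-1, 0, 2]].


Expanding along the first row, det(A) = a11*M_11 - a12*M_12 + a13*M_13, where M_1j is the (1,j) minor.
Minor M_11 = -2*2 - 1*0 = -4
Minor M_12 = -5*2 - 1*-1 = -9
Minor M_13 = -5*0 - -2*-1 = -2
det = 0*(-4) - -4*(-9) + 4*(-2)
    = 0 - 36 + -8
    = -44

-44


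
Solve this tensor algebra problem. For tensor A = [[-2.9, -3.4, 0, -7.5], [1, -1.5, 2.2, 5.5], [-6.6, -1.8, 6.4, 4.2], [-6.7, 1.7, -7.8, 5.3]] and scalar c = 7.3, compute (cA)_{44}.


Scalar multiplication: (cA)_{ij} = c * A_{ij}.
c = 7.3
A_{44} = 5.3
(cA)_{44} = 7.3 * 5.3 = 38.69

38.69


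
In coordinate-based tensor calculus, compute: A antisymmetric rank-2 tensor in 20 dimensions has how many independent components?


A antisymmetric rank-2 tensor in d dimensions has d(d-1)/2 independent components.
d = 20
d(d-1)/2 = 20 * 19 / 2 = 380 / 2 = 190

190


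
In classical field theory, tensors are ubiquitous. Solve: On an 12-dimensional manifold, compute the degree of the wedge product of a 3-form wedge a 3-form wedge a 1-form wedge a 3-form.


The degree of a wedge product is the sum of the degrees of the individual forms.
Degrees: 3, 3, 1, 3
Total degree = 3 + 3 + 1 + 3 = 10

10


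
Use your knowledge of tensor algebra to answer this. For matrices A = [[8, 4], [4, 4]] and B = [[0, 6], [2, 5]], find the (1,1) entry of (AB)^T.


(AB)^T_{ij} = (AB)_{ji} = sum_k A_{jk} B_{ki}.
For i=1, j=1 we need (AB)_{11}:
A_{11} * B_{11} = 8 * 0 = 0
A_{12} * B_{21} = 4 * 2 = 8
Sum = 0 + 8 = 8

8


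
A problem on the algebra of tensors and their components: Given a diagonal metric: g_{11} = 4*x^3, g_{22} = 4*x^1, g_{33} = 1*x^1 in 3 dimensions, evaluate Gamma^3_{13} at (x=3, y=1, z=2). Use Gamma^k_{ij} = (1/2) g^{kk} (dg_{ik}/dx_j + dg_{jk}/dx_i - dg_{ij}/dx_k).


For a diagonal metric, Gamma^k_{ij} = (1/2) g^{kk} (dg_{ik}/dx_j + dg_{jk}/dx_i - dg_{ij}/dx_k).
The metric is diagonal, so g_{ab} = 0 for a != b.
At the given point: g_{11} = 108, g_{22} = 12, g_{33} = 3
g^{33} = 1/3
dg_{13}/dx_3 = 0 (off-diagonal)
dg_{33}/dx_1 = dg_{33}/dx_1 = 1
dg_{13}/dx_3 = 0 (off-diagonal)
Numerator = 0 + 1 - 0 = 1
Gamma^3_{13} = 1 / (2 * 3) = 1/6

1/6


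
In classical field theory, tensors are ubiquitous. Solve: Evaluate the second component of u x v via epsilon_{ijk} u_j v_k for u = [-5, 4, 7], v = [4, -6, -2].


(u x v)_2 = sum_{j,k} epsilon_{2jk} u_j v_k. Only permutations of (1,2,3) contribute; the two non-zero terms are:
eps_{213} u_1 v_3 = -1 * -5 * -2 = -10
eps_{231} u_3 v_1 = 1 * 7 * 4 = 28
(u x v)_2 = 18

18


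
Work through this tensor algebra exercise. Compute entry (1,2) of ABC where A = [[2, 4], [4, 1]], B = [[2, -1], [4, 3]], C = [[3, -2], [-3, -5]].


(ABC)_{12} = sum_m (AB)_{1m} C_{m2}. First compute row 1 of AB.
(AB)_{11} = 2*2 + 4*4 = 20
(AB)_{12} = 2*-1 + 4*3 = 10
Now contract with column 2 of C:
(AB)_{11} * C_{12} = 20 * -2 = -40
(AB)_{12} * C_{22} = 10 * -5 = -50
(ABC)_{12} = -40 + -50 = -90

-90


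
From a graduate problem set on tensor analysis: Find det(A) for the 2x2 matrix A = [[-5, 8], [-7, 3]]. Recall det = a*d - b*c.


For a 2x2 matrix [[a, b], [c, d]], det = a*d - b*c.
a = -5, b = 8, c = -7, d = 3
a*d = -5 * 3 = -15
b*c = 8 * -7 = -56
det = -15 - -56 = 41

41


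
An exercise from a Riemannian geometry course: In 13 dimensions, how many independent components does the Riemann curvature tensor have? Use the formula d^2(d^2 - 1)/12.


The Riemann tensor in d dimensions has d^2(d^2 - 1)/12 independent components.
d = 13, so d^2 = 169
d^2 - 1 = 168
d^2(d^2 - 1) = 169 * 168 = 28392
Divide by 12: 28392 / 12 = 2366

2366


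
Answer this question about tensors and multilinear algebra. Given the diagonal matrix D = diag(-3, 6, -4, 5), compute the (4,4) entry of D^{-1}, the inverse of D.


For a diagonal matrix, the inverse has entries (D^{-1})_{ii} = 1/d_{ii}.
The diagonal entries are: d_{11} = -3, d_{22} = 6, d_{33} = -4, d_{44} = 5
We need (D^{-1})_{44} = 1/d_{44} = 1/5 = 1/5

1/5


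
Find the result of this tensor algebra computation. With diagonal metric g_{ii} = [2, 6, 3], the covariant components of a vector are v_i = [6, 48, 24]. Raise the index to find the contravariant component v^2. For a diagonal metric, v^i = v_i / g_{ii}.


To raise an index with a diagonal metric: v^i = v_i / g_{ii}.
For index 2: v_2 = 48, g_{22} = 6
v^2 = 48 / 6 = 8

8


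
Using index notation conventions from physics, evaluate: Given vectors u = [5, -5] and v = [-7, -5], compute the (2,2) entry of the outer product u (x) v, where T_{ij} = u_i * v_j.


The outer product entry T_{ij} = u_i * v_j.
We need i=2, j=2.
u_2 = -5, v_2 = -5
T_{2,2} = -5 * -5 = 25

25


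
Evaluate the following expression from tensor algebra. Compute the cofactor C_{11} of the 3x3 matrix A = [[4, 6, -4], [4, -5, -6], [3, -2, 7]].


To find cofactor C_{11}, delete row 1 and column 1.
The resulting 2x2 submatrix is: [[-5, -6], [-2, 7]]
Minor M_{11} = -5*7 - -6*-2
  = -35 - 12 = -47
Sign = (-1)^(1+1) = (-1)^2 = 1
Cofactor C_{11} = 1 * -47 = -47

-47


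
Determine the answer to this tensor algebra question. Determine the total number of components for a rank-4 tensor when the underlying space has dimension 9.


The number of components of a rank-r tensor in d dimensions is d^r.
Here d = 9 and r = 4.
9^4 = 6561

6561


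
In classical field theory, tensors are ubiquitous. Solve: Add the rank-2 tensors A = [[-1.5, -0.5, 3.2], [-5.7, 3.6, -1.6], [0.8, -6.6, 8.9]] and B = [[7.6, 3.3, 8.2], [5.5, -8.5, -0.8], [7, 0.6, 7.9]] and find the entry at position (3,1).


Tensor addition is component-wise: (A + B)_{ij} = A_{ij} + B_{ij}.
A_{31} = 0.8
B_{31} = 7
(A + B)_{31} = 0.8 + 7 = 7.8

7.8


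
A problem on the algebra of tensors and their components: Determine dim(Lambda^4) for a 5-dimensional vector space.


The dimension of the space of p-forms on an n-dimensional space is C(n, p).
n = 5, p = 4
C(5, 4) = 5! / (4! * 1!) = 5

5


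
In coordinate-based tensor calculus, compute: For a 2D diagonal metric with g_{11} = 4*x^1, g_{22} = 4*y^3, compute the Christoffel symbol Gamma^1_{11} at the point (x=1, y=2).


For a diagonal metric, Gamma^k_{ij} = (1/2) g^{kk} (dg_{ik}/dx_j + dg_{jk}/dx_i - dg_{ij}/dx_k).
The metric is diagonal, so g_{ab} = 0 for a != b.
At the given point: g_{11} = 4, g_{22} = 32
g^{11} = 1/4
dg_{11}/dx_1 = dg_{11}/dx_1 = 4
dg_{11}/dx_1 = dg_{11}/dx_1 = 4
dg_{11}/dx_1 = dg_{11}/dx_1 = 4
Numerator = 4 + 4 - 4 = 4
Gamma^1_{11} = 4 / (2 * 4) = 1/2

1/2


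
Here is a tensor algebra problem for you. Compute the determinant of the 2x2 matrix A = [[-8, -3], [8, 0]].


For a 2x2 matrix [[a, b], [c, d]], det = a*d - b*c.
a = -8, b = -3, c = 8, d = 0
a*d = -8 * 0 = 0
b*c = -3 * 8 = -24
det = 0 - -24 = 24

24


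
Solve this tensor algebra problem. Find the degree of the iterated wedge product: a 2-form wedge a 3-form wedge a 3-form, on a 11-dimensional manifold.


The degree of a wedge product is the sum of the degrees of the individual forms.
Degrees: 2, 3, 3
Total degree = 2 + 3 + 3 = 8

8


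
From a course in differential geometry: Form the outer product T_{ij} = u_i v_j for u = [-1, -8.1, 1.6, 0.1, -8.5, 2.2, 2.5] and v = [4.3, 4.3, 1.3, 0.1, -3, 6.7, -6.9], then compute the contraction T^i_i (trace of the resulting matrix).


The outer product gives T_{ij} = u_i v_j.
The trace (contraction) is Tr(T) = sum_i T_{ii} = sum_i u_i v_i.
Diagonal entries:
T_{11} = u_1 * v_1 = -1 * 4.3 = -4.3
T_{22} = u_2 * v_2 = -8.1 * 4.3 = -34.83
T_{33} = u_3 * v_3 = 1.6 * 1.3 = 2.08
T_{44} = u_4 * v_4 = 0.1 * 0.1 = 0.01
T_{55} = u_5 * v_5 = -8.5 * -3 = 25.5
T_{66} = u_6 * v_6 = 2.2 * 6.7 = 14.74
T_{77} = u_7 * v_7 = 2.5 * -6.9 = -17.25
Tr(T) = -4.3 + -34.83 + 2.08 + 0.01 + 25.5 + 14.74 + -17.25 = -14.05

-14.05


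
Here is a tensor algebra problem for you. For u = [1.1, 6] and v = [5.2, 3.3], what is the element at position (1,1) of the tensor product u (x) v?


The outer product entry T_{ij} = u_i * v_j.
We need i=1, j=1.
u_1 = 1.1, v_1 = 5.2
T_{1,1} = 1.1 * 5.2 = 5.72

5.72


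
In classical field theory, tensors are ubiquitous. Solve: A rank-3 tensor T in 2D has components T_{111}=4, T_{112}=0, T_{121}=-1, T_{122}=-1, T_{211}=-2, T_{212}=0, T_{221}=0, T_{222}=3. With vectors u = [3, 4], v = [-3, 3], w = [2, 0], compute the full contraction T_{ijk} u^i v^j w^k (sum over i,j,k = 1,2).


S = sum over i,j,k of T_{ijk} u_i v_j w_k. Expanding all 8 terms:
T_{111}*u_1*v_1*w_1 = 4*3*-3*2 = -72  (running total: -72)
T_{112}*u_1*v_1*w_2 = 0*3*-3*0 = 0  (running total: -72)
T_{121}*u_1*v_2*w_1 = -1*3*3*2 = -18  (running total: -90)
T_{122}*u_1*v_2*w_2 = -1*3*3*0 = 0  (running total: -90)
T_{211}*u_2*v_1*w_1 = -2*4*-3*2 = 48  (running total: -42)
T_{212}*u_2*v_1*w_2 = 0*4*-3*0 = 0  (running total: -42)
T_{221}*u_2*v_2*w_1 = 0*4*3*2 = 0  (running total: -42)
T_{222}*u_2*v_2*w_2 = 3*4*3*0 = 0  (running total: -42)
S = -42

-42


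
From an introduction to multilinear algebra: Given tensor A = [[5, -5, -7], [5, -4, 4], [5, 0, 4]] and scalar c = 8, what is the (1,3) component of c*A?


Scalar multiplication: (cA)_{ij} = c * A_{ij}.
c = 8
A_{13} = -7
(cA)_{13} = 8 * -7 = -56

-56


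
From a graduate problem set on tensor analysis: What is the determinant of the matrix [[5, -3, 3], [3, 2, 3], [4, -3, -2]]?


Expanding along the first row, det(A) = a11*M_11 - a12*M_12 + a13*M_13, where M_1j is the (1,j) minor.
Minor M_11 = 2*-2 - 3*-3 = 5
Minor M_12 = 3*-2 - 3*4 = -18
Minor M_13 = 3*-3 - 2*4 = -17
det = 5*(5) - -3*(-18) + 3*(-17)
    = 25 - 54 + -51
    = -80

-80


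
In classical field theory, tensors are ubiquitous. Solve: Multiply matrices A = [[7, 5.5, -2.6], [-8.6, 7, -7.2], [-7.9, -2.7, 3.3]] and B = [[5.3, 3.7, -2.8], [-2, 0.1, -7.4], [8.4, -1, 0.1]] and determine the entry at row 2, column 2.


(AB)_{ij} = sum_k A_{ik} B_{kj}.
For i=2, j=2:
A_{21} * B_{12} = -8.6 * 3.7 = -31.82
A_{22} * B_{22} = 7 * 0.1 = 0.7
A_{23} * B_{32} = -7.2 * -1 = 7.2
Sum = -31.82 + 0.7 + 7.2 = -23.92

-23.92


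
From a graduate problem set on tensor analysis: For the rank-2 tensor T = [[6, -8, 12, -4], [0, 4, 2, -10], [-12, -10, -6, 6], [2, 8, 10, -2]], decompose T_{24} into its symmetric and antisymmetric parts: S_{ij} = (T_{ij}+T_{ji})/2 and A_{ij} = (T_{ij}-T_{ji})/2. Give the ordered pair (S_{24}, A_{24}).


T_{24} = -10
T_{42} = 8
S_{24} = (-10 + 8)/2 = -2/2 = -1
A_{24} = (-10 - 8)/2 = -18/2 = -9
Check: S + A = -1 + -9 = -10 = T_{24}.

(-1, -9)


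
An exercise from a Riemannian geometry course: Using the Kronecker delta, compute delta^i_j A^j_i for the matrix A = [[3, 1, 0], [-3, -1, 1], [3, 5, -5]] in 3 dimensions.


The contraction (trace) of a rank-2 tensor is the sum of its diagonal elements.
Diagonal entries: A[1,1] = 3, A[2,2] = -1, A[3,3] = -5
Tr(A) = 3 + -1 + -5 = -3

-3


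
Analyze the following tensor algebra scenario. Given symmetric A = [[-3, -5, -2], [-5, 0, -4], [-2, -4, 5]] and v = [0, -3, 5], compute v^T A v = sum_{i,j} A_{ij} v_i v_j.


First compute Av:
(Av)_1 = -3*0 + -5*-3 + -2*5 = 5
(Av)_2 = -5*0 + 0*-3 + -4*5 = -20
(Av)_3 = -2*0 + -4*-3 + 5*5 = 37
Av = [5, -20, 37]
Then v^T (Av) = 0*5 + -3*-20 + 5*37
= 0 + 60 + 185 = 245

245


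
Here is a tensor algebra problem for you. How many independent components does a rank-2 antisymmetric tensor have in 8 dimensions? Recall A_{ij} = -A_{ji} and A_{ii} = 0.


An antisymmetric rank-2 tensor satisfies A_{ij} = -A_{ji}, so diagonal entries are zero.
The independent components are the upper-triangular entries: C(n, 2) = n(n-1)/2.
n = 8
C(8, 2) = 8 * 7 / 2 = 56 / 2 = 28

28


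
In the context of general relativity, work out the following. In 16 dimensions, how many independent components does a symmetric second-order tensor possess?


A symmetric rank-2 tensor in d dimensions has d(d+1)/2 independent components.
d = 16
d(d+1)/2 = 16 * 17 / 2 = 272 / 2 = 136

136
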